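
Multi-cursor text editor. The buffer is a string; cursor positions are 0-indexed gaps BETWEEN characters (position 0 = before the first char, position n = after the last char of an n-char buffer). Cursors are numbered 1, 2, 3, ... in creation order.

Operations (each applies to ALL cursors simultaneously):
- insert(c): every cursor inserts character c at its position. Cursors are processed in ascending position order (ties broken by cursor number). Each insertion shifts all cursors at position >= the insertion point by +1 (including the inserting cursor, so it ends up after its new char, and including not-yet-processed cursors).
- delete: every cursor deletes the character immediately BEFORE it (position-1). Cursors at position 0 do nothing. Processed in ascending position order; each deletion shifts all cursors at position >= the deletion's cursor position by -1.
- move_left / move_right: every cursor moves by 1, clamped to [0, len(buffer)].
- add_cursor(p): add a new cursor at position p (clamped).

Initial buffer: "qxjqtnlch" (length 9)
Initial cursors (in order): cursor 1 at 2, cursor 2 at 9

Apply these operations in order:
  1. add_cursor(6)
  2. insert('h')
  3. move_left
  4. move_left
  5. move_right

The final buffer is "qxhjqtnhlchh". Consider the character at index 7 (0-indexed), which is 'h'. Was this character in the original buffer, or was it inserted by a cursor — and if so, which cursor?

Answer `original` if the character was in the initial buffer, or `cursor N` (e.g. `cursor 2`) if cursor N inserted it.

After op 1 (add_cursor(6)): buffer="qxjqtnlch" (len 9), cursors c1@2 c3@6 c2@9, authorship .........
After op 2 (insert('h')): buffer="qxhjqtnhlchh" (len 12), cursors c1@3 c3@8 c2@12, authorship ..1....3...2
After op 3 (move_left): buffer="qxhjqtnhlchh" (len 12), cursors c1@2 c3@7 c2@11, authorship ..1....3...2
After op 4 (move_left): buffer="qxhjqtnhlchh" (len 12), cursors c1@1 c3@6 c2@10, authorship ..1....3...2
After op 5 (move_right): buffer="qxhjqtnhlchh" (len 12), cursors c1@2 c3@7 c2@11, authorship ..1....3...2
Authorship (.=original, N=cursor N): . . 1 . . . . 3 . . . 2
Index 7: author = 3

Answer: cursor 3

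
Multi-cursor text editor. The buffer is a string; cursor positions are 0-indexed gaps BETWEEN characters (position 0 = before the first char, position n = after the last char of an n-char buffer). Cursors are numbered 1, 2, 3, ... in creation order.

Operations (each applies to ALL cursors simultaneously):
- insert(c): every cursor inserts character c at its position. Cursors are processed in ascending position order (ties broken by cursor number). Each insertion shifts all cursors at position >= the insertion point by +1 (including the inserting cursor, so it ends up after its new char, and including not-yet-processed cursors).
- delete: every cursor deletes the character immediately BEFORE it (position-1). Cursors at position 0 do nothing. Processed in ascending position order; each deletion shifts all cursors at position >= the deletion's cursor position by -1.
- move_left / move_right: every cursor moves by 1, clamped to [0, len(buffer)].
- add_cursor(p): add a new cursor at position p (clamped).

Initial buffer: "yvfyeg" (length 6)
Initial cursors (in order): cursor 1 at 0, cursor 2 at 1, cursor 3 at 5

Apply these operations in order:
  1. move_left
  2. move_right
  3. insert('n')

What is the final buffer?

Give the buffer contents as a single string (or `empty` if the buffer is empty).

Answer: ynnvfyeng

Derivation:
After op 1 (move_left): buffer="yvfyeg" (len 6), cursors c1@0 c2@0 c3@4, authorship ......
After op 2 (move_right): buffer="yvfyeg" (len 6), cursors c1@1 c2@1 c3@5, authorship ......
After op 3 (insert('n')): buffer="ynnvfyeng" (len 9), cursors c1@3 c2@3 c3@8, authorship .12....3.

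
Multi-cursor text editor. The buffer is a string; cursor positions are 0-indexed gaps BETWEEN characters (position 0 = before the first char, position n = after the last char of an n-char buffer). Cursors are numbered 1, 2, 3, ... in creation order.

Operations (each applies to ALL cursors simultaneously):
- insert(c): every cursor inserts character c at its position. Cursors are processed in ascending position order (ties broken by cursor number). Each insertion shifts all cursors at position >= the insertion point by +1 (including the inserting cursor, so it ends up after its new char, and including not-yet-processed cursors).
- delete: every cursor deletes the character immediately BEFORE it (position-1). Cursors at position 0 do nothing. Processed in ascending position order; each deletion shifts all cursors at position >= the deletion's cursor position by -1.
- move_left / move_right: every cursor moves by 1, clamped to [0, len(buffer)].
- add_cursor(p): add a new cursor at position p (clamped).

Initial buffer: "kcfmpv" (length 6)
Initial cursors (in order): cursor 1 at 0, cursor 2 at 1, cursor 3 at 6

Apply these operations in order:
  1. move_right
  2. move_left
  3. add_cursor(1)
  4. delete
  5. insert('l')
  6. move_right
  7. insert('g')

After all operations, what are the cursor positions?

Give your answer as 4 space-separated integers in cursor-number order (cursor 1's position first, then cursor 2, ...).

Answer: 7 7 12 7

Derivation:
After op 1 (move_right): buffer="kcfmpv" (len 6), cursors c1@1 c2@2 c3@6, authorship ......
After op 2 (move_left): buffer="kcfmpv" (len 6), cursors c1@0 c2@1 c3@5, authorship ......
After op 3 (add_cursor(1)): buffer="kcfmpv" (len 6), cursors c1@0 c2@1 c4@1 c3@5, authorship ......
After op 4 (delete): buffer="cfmv" (len 4), cursors c1@0 c2@0 c4@0 c3@3, authorship ....
After op 5 (insert('l')): buffer="lllcfmlv" (len 8), cursors c1@3 c2@3 c4@3 c3@7, authorship 124...3.
After op 6 (move_right): buffer="lllcfmlv" (len 8), cursors c1@4 c2@4 c4@4 c3@8, authorship 124...3.
After op 7 (insert('g')): buffer="lllcgggfmlvg" (len 12), cursors c1@7 c2@7 c4@7 c3@12, authorship 124.124..3.3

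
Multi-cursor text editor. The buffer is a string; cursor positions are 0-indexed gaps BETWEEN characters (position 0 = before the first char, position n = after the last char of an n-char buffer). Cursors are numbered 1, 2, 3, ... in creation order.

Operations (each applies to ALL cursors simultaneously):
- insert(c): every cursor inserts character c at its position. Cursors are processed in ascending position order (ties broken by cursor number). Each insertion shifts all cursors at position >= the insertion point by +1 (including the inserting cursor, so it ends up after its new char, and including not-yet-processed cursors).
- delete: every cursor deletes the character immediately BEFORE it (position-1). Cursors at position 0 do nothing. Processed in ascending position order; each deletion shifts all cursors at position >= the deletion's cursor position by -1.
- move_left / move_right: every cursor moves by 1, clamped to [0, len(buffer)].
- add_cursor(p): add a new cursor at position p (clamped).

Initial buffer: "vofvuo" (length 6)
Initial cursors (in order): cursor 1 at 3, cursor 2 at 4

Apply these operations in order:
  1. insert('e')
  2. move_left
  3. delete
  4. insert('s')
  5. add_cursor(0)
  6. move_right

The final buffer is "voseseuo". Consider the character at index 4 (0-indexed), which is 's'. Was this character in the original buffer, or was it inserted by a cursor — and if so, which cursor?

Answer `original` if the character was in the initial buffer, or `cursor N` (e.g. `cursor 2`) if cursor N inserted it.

Answer: cursor 2

Derivation:
After op 1 (insert('e')): buffer="vofeveuo" (len 8), cursors c1@4 c2@6, authorship ...1.2..
After op 2 (move_left): buffer="vofeveuo" (len 8), cursors c1@3 c2@5, authorship ...1.2..
After op 3 (delete): buffer="voeeuo" (len 6), cursors c1@2 c2@3, authorship ..12..
After op 4 (insert('s')): buffer="voseseuo" (len 8), cursors c1@3 c2@5, authorship ..1122..
After op 5 (add_cursor(0)): buffer="voseseuo" (len 8), cursors c3@0 c1@3 c2@5, authorship ..1122..
After op 6 (move_right): buffer="voseseuo" (len 8), cursors c3@1 c1@4 c2@6, authorship ..1122..
Authorship (.=original, N=cursor N): . . 1 1 2 2 . .
Index 4: author = 2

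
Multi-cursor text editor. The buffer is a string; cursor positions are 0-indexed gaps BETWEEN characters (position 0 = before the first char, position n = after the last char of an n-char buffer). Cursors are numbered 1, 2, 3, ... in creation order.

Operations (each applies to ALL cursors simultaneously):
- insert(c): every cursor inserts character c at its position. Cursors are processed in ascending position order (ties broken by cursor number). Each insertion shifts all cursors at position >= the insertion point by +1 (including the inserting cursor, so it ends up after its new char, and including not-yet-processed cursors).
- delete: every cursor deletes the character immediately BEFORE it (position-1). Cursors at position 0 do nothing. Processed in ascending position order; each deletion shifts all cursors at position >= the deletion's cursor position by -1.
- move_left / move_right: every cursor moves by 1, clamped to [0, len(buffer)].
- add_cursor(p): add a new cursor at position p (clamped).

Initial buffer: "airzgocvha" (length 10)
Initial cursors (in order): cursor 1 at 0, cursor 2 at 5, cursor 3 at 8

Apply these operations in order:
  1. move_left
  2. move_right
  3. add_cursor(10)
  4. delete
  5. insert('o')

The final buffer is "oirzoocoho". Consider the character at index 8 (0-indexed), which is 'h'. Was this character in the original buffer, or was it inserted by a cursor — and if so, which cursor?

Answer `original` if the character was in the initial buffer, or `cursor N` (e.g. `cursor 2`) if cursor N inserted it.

After op 1 (move_left): buffer="airzgocvha" (len 10), cursors c1@0 c2@4 c3@7, authorship ..........
After op 2 (move_right): buffer="airzgocvha" (len 10), cursors c1@1 c2@5 c3@8, authorship ..........
After op 3 (add_cursor(10)): buffer="airzgocvha" (len 10), cursors c1@1 c2@5 c3@8 c4@10, authorship ..........
After op 4 (delete): buffer="irzoch" (len 6), cursors c1@0 c2@3 c3@5 c4@6, authorship ......
After op 5 (insert('o')): buffer="oirzoocoho" (len 10), cursors c1@1 c2@5 c3@8 c4@10, authorship 1...2..3.4
Authorship (.=original, N=cursor N): 1 . . . 2 . . 3 . 4
Index 8: author = original

Answer: original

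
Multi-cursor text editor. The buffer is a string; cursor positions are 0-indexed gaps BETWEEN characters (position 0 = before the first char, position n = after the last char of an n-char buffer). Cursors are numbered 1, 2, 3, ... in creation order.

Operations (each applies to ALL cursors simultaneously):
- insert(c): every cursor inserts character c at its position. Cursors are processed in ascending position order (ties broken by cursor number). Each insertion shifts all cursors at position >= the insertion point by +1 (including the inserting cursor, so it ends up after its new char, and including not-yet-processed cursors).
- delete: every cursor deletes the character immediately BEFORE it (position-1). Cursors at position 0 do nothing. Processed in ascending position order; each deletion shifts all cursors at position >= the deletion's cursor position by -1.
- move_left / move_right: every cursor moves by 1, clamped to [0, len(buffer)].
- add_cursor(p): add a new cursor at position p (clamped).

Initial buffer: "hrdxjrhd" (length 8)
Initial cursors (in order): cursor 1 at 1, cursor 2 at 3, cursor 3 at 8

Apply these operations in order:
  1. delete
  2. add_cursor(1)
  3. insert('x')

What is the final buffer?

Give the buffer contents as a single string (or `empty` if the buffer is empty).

After op 1 (delete): buffer="rxjrh" (len 5), cursors c1@0 c2@1 c3@5, authorship .....
After op 2 (add_cursor(1)): buffer="rxjrh" (len 5), cursors c1@0 c2@1 c4@1 c3@5, authorship .....
After op 3 (insert('x')): buffer="xrxxxjrhx" (len 9), cursors c1@1 c2@4 c4@4 c3@9, authorship 1.24....3

Answer: xrxxxjrhx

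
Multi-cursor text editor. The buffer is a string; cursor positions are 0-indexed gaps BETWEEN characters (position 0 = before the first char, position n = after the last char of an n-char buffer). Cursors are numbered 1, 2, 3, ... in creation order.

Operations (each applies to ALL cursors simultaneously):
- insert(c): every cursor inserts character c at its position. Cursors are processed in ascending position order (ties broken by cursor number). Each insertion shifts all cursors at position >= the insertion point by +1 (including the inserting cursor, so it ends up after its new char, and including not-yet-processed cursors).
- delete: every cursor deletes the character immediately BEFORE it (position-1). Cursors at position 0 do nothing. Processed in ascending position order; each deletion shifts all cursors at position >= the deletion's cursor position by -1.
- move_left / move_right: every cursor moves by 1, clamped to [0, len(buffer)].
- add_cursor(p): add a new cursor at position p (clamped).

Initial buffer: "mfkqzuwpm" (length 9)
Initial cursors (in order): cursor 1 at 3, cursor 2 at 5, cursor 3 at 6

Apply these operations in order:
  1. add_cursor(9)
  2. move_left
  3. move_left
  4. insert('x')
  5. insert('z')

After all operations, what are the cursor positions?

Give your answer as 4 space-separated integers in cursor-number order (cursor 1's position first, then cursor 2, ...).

Answer: 3 7 10 15

Derivation:
After op 1 (add_cursor(9)): buffer="mfkqzuwpm" (len 9), cursors c1@3 c2@5 c3@6 c4@9, authorship .........
After op 2 (move_left): buffer="mfkqzuwpm" (len 9), cursors c1@2 c2@4 c3@5 c4@8, authorship .........
After op 3 (move_left): buffer="mfkqzuwpm" (len 9), cursors c1@1 c2@3 c3@4 c4@7, authorship .........
After op 4 (insert('x')): buffer="mxfkxqxzuwxpm" (len 13), cursors c1@2 c2@5 c3@7 c4@11, authorship .1..2.3...4..
After op 5 (insert('z')): buffer="mxzfkxzqxzzuwxzpm" (len 17), cursors c1@3 c2@7 c3@10 c4@15, authorship .11..22.33...44..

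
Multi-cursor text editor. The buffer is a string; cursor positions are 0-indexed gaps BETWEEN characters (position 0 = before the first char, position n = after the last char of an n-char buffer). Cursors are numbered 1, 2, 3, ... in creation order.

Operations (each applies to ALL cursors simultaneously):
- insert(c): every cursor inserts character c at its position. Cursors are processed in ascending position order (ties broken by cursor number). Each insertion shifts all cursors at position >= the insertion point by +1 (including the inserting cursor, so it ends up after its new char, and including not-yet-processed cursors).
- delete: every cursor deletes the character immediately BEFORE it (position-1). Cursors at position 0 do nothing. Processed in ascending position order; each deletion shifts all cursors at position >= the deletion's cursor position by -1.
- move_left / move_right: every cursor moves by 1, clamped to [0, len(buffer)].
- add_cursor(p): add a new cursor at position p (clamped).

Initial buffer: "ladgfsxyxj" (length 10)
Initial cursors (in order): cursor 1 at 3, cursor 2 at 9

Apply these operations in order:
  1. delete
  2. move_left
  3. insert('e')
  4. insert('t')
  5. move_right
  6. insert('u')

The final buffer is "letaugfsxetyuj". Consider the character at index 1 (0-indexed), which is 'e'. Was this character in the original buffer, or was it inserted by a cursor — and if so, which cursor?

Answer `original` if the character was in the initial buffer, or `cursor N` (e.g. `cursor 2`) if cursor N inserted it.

Answer: cursor 1

Derivation:
After op 1 (delete): buffer="lagfsxyj" (len 8), cursors c1@2 c2@7, authorship ........
After op 2 (move_left): buffer="lagfsxyj" (len 8), cursors c1@1 c2@6, authorship ........
After op 3 (insert('e')): buffer="leagfsxeyj" (len 10), cursors c1@2 c2@8, authorship .1.....2..
After op 4 (insert('t')): buffer="letagfsxetyj" (len 12), cursors c1@3 c2@10, authorship .11.....22..
After op 5 (move_right): buffer="letagfsxetyj" (len 12), cursors c1@4 c2@11, authorship .11.....22..
After op 6 (insert('u')): buffer="letaugfsxetyuj" (len 14), cursors c1@5 c2@13, authorship .11.1....22.2.
Authorship (.=original, N=cursor N): . 1 1 . 1 . . . . 2 2 . 2 .
Index 1: author = 1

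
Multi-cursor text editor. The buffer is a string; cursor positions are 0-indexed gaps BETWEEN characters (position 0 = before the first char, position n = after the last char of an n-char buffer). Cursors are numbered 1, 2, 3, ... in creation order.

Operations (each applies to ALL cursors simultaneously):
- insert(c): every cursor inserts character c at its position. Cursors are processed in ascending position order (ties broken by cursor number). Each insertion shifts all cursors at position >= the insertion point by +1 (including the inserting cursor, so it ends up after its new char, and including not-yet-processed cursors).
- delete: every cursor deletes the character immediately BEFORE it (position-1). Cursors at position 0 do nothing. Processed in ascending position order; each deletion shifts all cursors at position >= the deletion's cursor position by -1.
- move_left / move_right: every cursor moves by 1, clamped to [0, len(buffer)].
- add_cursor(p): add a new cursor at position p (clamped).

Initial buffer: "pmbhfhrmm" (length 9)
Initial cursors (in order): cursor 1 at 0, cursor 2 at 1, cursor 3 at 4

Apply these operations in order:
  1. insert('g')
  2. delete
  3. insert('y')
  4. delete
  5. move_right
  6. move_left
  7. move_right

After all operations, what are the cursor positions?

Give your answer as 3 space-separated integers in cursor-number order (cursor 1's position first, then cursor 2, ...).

After op 1 (insert('g')): buffer="gpgmbhgfhrmm" (len 12), cursors c1@1 c2@3 c3@7, authorship 1.2...3.....
After op 2 (delete): buffer="pmbhfhrmm" (len 9), cursors c1@0 c2@1 c3@4, authorship .........
After op 3 (insert('y')): buffer="ypymbhyfhrmm" (len 12), cursors c1@1 c2@3 c3@7, authorship 1.2...3.....
After op 4 (delete): buffer="pmbhfhrmm" (len 9), cursors c1@0 c2@1 c3@4, authorship .........
After op 5 (move_right): buffer="pmbhfhrmm" (len 9), cursors c1@1 c2@2 c3@5, authorship .........
After op 6 (move_left): buffer="pmbhfhrmm" (len 9), cursors c1@0 c2@1 c3@4, authorship .........
After op 7 (move_right): buffer="pmbhfhrmm" (len 9), cursors c1@1 c2@2 c3@5, authorship .........

Answer: 1 2 5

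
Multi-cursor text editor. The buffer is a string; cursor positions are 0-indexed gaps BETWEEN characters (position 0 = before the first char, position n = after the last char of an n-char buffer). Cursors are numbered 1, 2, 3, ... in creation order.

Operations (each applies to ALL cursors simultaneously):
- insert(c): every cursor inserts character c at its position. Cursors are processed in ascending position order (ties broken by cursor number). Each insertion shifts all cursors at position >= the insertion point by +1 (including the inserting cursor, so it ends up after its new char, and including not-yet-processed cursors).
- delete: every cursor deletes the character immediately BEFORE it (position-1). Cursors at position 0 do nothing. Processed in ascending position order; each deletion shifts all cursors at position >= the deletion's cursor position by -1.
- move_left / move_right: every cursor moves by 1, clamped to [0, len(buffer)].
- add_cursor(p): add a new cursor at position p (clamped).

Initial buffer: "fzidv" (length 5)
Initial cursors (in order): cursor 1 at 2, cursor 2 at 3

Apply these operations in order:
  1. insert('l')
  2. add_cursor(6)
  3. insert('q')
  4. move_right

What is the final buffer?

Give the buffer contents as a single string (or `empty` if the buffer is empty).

After op 1 (insert('l')): buffer="fzlildv" (len 7), cursors c1@3 c2@5, authorship ..1.2..
After op 2 (add_cursor(6)): buffer="fzlildv" (len 7), cursors c1@3 c2@5 c3@6, authorship ..1.2..
After op 3 (insert('q')): buffer="fzlqilqdqv" (len 10), cursors c1@4 c2@7 c3@9, authorship ..11.22.3.
After op 4 (move_right): buffer="fzlqilqdqv" (len 10), cursors c1@5 c2@8 c3@10, authorship ..11.22.3.

Answer: fzlqilqdqv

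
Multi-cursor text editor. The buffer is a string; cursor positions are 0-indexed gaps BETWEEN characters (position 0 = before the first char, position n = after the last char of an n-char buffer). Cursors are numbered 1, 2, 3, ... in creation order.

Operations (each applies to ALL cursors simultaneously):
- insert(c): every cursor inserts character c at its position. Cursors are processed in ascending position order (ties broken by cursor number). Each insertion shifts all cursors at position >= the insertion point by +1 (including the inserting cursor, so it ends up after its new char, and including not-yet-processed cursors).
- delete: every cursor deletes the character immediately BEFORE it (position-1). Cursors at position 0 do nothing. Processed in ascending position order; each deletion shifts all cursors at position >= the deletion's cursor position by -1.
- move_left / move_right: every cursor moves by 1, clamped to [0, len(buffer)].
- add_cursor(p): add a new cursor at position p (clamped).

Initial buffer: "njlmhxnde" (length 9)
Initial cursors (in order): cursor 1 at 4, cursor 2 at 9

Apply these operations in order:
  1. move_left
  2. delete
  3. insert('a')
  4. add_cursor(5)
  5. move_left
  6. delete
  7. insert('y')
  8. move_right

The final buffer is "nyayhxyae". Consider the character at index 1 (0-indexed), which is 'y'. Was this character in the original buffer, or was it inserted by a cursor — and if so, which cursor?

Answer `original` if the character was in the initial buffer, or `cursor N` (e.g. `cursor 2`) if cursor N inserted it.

After op 1 (move_left): buffer="njlmhxnde" (len 9), cursors c1@3 c2@8, authorship .........
After op 2 (delete): buffer="njmhxne" (len 7), cursors c1@2 c2@6, authorship .......
After op 3 (insert('a')): buffer="njamhxnae" (len 9), cursors c1@3 c2@8, authorship ..1....2.
After op 4 (add_cursor(5)): buffer="njamhxnae" (len 9), cursors c1@3 c3@5 c2@8, authorship ..1....2.
After op 5 (move_left): buffer="njamhxnae" (len 9), cursors c1@2 c3@4 c2@7, authorship ..1....2.
After op 6 (delete): buffer="nahxae" (len 6), cursors c1@1 c3@2 c2@4, authorship .1..2.
After op 7 (insert('y')): buffer="nyayhxyae" (len 9), cursors c1@2 c3@4 c2@7, authorship .113..22.
After op 8 (move_right): buffer="nyayhxyae" (len 9), cursors c1@3 c3@5 c2@8, authorship .113..22.
Authorship (.=original, N=cursor N): . 1 1 3 . . 2 2 .
Index 1: author = 1

Answer: cursor 1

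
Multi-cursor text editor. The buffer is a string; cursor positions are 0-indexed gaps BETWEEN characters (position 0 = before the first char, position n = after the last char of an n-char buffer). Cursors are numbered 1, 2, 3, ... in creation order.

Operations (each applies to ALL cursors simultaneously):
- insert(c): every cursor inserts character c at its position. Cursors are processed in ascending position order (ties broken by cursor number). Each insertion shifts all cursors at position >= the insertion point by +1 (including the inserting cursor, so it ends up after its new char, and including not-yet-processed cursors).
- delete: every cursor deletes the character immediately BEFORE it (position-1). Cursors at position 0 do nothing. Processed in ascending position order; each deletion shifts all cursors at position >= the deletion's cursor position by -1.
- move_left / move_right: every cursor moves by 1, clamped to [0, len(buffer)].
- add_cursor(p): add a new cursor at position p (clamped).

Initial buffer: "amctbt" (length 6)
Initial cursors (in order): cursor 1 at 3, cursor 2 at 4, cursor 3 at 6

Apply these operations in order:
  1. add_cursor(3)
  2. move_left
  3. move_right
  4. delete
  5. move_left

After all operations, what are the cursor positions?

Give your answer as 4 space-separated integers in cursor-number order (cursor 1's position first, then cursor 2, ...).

After op 1 (add_cursor(3)): buffer="amctbt" (len 6), cursors c1@3 c4@3 c2@4 c3@6, authorship ......
After op 2 (move_left): buffer="amctbt" (len 6), cursors c1@2 c4@2 c2@3 c3@5, authorship ......
After op 3 (move_right): buffer="amctbt" (len 6), cursors c1@3 c4@3 c2@4 c3@6, authorship ......
After op 4 (delete): buffer="ab" (len 2), cursors c1@1 c2@1 c4@1 c3@2, authorship ..
After op 5 (move_left): buffer="ab" (len 2), cursors c1@0 c2@0 c4@0 c3@1, authorship ..

Answer: 0 0 1 0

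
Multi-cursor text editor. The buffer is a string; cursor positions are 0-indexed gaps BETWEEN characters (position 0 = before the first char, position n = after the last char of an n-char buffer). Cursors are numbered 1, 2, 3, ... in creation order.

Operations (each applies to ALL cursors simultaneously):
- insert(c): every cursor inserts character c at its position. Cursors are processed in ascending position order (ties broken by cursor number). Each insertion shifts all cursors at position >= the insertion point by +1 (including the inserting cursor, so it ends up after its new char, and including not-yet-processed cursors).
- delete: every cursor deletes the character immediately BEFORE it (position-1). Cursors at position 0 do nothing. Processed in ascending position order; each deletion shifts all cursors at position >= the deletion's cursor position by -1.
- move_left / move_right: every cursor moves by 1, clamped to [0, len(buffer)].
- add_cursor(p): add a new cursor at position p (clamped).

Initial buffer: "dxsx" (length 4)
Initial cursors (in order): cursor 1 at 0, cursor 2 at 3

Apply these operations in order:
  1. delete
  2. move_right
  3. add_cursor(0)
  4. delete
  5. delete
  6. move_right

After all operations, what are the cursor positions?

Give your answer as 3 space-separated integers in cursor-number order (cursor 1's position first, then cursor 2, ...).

Answer: 0 0 0

Derivation:
After op 1 (delete): buffer="dxx" (len 3), cursors c1@0 c2@2, authorship ...
After op 2 (move_right): buffer="dxx" (len 3), cursors c1@1 c2@3, authorship ...
After op 3 (add_cursor(0)): buffer="dxx" (len 3), cursors c3@0 c1@1 c2@3, authorship ...
After op 4 (delete): buffer="x" (len 1), cursors c1@0 c3@0 c2@1, authorship .
After op 5 (delete): buffer="" (len 0), cursors c1@0 c2@0 c3@0, authorship 
After op 6 (move_right): buffer="" (len 0), cursors c1@0 c2@0 c3@0, authorship 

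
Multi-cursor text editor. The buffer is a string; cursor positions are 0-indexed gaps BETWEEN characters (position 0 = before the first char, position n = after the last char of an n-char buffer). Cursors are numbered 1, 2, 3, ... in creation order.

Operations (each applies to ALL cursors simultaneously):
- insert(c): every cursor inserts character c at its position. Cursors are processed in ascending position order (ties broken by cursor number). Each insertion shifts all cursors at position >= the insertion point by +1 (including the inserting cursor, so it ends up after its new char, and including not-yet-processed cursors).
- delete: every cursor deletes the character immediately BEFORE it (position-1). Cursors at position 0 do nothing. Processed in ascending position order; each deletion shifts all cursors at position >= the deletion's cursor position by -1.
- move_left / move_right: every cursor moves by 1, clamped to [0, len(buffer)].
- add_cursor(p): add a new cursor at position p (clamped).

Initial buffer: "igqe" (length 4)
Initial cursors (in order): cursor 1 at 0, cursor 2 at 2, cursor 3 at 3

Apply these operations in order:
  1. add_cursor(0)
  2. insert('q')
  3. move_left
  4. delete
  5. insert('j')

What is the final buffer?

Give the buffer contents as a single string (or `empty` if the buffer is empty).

After op 1 (add_cursor(0)): buffer="igqe" (len 4), cursors c1@0 c4@0 c2@2 c3@3, authorship ....
After op 2 (insert('q')): buffer="qqigqqqe" (len 8), cursors c1@2 c4@2 c2@5 c3@7, authorship 14..2.3.
After op 3 (move_left): buffer="qqigqqqe" (len 8), cursors c1@1 c4@1 c2@4 c3@6, authorship 14..2.3.
After op 4 (delete): buffer="qiqqe" (len 5), cursors c1@0 c4@0 c2@2 c3@3, authorship 4.23.
After op 5 (insert('j')): buffer="jjqijqjqe" (len 9), cursors c1@2 c4@2 c2@5 c3@7, authorship 144.2233.

Answer: jjqijqjqe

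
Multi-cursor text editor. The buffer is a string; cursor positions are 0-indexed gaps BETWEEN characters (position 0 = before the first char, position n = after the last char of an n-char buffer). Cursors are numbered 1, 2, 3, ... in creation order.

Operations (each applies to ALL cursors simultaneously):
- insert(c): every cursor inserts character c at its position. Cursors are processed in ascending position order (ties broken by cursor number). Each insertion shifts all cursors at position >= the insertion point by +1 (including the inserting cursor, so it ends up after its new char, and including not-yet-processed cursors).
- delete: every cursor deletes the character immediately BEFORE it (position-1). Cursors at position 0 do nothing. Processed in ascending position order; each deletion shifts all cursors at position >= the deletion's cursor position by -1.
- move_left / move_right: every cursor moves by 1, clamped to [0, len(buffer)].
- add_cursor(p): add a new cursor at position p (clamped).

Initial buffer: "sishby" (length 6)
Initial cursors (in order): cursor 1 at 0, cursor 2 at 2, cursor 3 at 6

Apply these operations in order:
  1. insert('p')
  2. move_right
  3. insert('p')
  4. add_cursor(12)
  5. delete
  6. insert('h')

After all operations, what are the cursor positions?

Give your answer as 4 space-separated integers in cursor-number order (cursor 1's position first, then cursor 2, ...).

After op 1 (insert('p')): buffer="psipshbyp" (len 9), cursors c1@1 c2@4 c3@9, authorship 1..2....3
After op 2 (move_right): buffer="psipshbyp" (len 9), cursors c1@2 c2@5 c3@9, authorship 1..2....3
After op 3 (insert('p')): buffer="pspipsphbypp" (len 12), cursors c1@3 c2@7 c3@12, authorship 1.1.2.2...33
After op 4 (add_cursor(12)): buffer="pspipsphbypp" (len 12), cursors c1@3 c2@7 c3@12 c4@12, authorship 1.1.2.2...33
After op 5 (delete): buffer="psipshby" (len 8), cursors c1@2 c2@5 c3@8 c4@8, authorship 1..2....
After op 6 (insert('h')): buffer="pshipshhbyhh" (len 12), cursors c1@3 c2@7 c3@12 c4@12, authorship 1.1.2.2...34

Answer: 3 7 12 12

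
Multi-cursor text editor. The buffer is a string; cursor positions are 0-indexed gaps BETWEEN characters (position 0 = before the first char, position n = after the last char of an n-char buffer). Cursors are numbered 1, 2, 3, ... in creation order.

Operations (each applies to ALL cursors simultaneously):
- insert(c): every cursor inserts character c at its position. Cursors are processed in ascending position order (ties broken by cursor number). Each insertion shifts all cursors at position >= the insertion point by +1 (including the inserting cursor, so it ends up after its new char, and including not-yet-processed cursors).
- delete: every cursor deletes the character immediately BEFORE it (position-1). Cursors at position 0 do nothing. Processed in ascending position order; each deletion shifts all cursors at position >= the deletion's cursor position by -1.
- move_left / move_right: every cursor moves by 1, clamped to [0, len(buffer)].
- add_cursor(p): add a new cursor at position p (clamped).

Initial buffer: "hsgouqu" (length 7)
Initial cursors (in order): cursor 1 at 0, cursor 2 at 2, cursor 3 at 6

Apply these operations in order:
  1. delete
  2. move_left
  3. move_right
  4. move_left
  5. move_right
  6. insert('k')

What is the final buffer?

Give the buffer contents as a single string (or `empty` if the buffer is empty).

After op 1 (delete): buffer="hgouu" (len 5), cursors c1@0 c2@1 c3@4, authorship .....
After op 2 (move_left): buffer="hgouu" (len 5), cursors c1@0 c2@0 c3@3, authorship .....
After op 3 (move_right): buffer="hgouu" (len 5), cursors c1@1 c2@1 c3@4, authorship .....
After op 4 (move_left): buffer="hgouu" (len 5), cursors c1@0 c2@0 c3@3, authorship .....
After op 5 (move_right): buffer="hgouu" (len 5), cursors c1@1 c2@1 c3@4, authorship .....
After op 6 (insert('k')): buffer="hkkgouku" (len 8), cursors c1@3 c2@3 c3@7, authorship .12...3.

Answer: hkkgouku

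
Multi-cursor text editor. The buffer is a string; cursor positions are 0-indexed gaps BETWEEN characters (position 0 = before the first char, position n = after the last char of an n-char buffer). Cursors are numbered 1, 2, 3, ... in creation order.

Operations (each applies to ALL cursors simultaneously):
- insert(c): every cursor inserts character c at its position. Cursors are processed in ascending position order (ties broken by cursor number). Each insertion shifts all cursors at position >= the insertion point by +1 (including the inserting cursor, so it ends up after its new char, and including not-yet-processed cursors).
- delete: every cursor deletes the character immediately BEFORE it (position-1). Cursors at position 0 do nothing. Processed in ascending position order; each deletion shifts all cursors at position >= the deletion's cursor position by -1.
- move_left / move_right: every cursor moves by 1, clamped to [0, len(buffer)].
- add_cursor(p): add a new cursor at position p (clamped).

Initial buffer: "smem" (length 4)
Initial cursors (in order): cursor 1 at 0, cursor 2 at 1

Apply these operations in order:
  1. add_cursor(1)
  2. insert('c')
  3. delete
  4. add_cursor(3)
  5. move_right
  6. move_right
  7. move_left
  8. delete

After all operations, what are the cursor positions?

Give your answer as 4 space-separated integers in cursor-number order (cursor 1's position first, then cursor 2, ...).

After op 1 (add_cursor(1)): buffer="smem" (len 4), cursors c1@0 c2@1 c3@1, authorship ....
After op 2 (insert('c')): buffer="csccmem" (len 7), cursors c1@1 c2@4 c3@4, authorship 1.23...
After op 3 (delete): buffer="smem" (len 4), cursors c1@0 c2@1 c3@1, authorship ....
After op 4 (add_cursor(3)): buffer="smem" (len 4), cursors c1@0 c2@1 c3@1 c4@3, authorship ....
After op 5 (move_right): buffer="smem" (len 4), cursors c1@1 c2@2 c3@2 c4@4, authorship ....
After op 6 (move_right): buffer="smem" (len 4), cursors c1@2 c2@3 c3@3 c4@4, authorship ....
After op 7 (move_left): buffer="smem" (len 4), cursors c1@1 c2@2 c3@2 c4@3, authorship ....
After op 8 (delete): buffer="m" (len 1), cursors c1@0 c2@0 c3@0 c4@0, authorship .

Answer: 0 0 0 0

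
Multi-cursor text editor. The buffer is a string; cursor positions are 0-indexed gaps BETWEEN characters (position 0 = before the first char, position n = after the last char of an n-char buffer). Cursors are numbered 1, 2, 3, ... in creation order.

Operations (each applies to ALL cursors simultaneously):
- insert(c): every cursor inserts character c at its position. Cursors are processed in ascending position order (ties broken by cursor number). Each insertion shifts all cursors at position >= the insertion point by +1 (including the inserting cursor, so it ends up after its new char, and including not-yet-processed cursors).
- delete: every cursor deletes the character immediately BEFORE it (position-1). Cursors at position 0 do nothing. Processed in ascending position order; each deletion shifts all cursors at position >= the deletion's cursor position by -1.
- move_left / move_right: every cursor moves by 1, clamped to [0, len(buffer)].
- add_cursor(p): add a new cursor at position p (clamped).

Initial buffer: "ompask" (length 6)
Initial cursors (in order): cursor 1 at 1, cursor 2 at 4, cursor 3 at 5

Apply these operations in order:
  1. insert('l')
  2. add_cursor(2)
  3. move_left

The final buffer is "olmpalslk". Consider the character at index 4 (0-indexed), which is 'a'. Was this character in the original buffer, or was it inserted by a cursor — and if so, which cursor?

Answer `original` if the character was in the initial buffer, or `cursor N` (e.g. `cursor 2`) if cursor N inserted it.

After op 1 (insert('l')): buffer="olmpalslk" (len 9), cursors c1@2 c2@6 c3@8, authorship .1...2.3.
After op 2 (add_cursor(2)): buffer="olmpalslk" (len 9), cursors c1@2 c4@2 c2@6 c3@8, authorship .1...2.3.
After op 3 (move_left): buffer="olmpalslk" (len 9), cursors c1@1 c4@1 c2@5 c3@7, authorship .1...2.3.
Authorship (.=original, N=cursor N): . 1 . . . 2 . 3 .
Index 4: author = original

Answer: original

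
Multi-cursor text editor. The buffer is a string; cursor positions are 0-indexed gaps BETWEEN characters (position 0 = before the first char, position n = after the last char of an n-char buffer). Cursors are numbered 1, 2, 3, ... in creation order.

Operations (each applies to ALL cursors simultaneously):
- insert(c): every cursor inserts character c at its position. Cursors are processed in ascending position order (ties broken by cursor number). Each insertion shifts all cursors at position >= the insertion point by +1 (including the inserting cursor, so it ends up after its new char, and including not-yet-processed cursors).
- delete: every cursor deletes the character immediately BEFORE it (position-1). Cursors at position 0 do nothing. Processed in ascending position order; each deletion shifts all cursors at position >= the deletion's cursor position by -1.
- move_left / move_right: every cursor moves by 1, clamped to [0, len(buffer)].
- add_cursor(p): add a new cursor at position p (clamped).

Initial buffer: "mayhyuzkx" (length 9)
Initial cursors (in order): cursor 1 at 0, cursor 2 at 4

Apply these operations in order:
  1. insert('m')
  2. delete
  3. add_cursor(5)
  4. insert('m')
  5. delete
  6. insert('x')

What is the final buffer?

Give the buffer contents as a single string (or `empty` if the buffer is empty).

Answer: xmayhxyxuzkx

Derivation:
After op 1 (insert('m')): buffer="mmayhmyuzkx" (len 11), cursors c1@1 c2@6, authorship 1....2.....
After op 2 (delete): buffer="mayhyuzkx" (len 9), cursors c1@0 c2@4, authorship .........
After op 3 (add_cursor(5)): buffer="mayhyuzkx" (len 9), cursors c1@0 c2@4 c3@5, authorship .........
After op 4 (insert('m')): buffer="mmayhmymuzkx" (len 12), cursors c1@1 c2@6 c3@8, authorship 1....2.3....
After op 5 (delete): buffer="mayhyuzkx" (len 9), cursors c1@0 c2@4 c3@5, authorship .........
After op 6 (insert('x')): buffer="xmayhxyxuzkx" (len 12), cursors c1@1 c2@6 c3@8, authorship 1....2.3....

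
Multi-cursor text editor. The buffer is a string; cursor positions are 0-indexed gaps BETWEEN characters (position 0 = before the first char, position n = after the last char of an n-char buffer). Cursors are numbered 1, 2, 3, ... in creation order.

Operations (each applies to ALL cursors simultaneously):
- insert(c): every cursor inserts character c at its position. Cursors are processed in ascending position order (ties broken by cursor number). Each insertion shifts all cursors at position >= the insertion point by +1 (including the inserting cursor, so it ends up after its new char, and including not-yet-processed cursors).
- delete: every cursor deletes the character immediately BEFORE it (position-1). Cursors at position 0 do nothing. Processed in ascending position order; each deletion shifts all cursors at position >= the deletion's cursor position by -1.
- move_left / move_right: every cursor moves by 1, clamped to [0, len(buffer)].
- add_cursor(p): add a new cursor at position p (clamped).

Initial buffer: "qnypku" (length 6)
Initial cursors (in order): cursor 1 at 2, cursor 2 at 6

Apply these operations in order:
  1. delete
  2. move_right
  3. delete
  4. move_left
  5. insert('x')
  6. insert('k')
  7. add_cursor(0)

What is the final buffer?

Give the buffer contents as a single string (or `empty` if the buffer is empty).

After op 1 (delete): buffer="qypk" (len 4), cursors c1@1 c2@4, authorship ....
After op 2 (move_right): buffer="qypk" (len 4), cursors c1@2 c2@4, authorship ....
After op 3 (delete): buffer="qp" (len 2), cursors c1@1 c2@2, authorship ..
After op 4 (move_left): buffer="qp" (len 2), cursors c1@0 c2@1, authorship ..
After op 5 (insert('x')): buffer="xqxp" (len 4), cursors c1@1 c2@3, authorship 1.2.
After op 6 (insert('k')): buffer="xkqxkp" (len 6), cursors c1@2 c2@5, authorship 11.22.
After op 7 (add_cursor(0)): buffer="xkqxkp" (len 6), cursors c3@0 c1@2 c2@5, authorship 11.22.

Answer: xkqxkp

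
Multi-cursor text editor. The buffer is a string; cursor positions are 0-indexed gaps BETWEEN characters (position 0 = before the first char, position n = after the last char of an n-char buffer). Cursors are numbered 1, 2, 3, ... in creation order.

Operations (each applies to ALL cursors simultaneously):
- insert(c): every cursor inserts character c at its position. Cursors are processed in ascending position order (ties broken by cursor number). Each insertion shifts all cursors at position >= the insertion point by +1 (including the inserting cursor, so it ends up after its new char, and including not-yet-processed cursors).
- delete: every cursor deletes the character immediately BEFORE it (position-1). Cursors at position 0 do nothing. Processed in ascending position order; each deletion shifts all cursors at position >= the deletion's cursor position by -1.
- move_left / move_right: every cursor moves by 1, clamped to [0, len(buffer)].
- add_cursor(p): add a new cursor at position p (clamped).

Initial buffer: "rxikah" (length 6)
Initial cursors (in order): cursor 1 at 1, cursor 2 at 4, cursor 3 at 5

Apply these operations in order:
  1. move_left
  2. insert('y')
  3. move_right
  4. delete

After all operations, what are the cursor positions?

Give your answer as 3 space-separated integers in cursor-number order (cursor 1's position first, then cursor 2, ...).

After op 1 (move_left): buffer="rxikah" (len 6), cursors c1@0 c2@3 c3@4, authorship ......
After op 2 (insert('y')): buffer="yrxiykyah" (len 9), cursors c1@1 c2@5 c3@7, authorship 1...2.3..
After op 3 (move_right): buffer="yrxiykyah" (len 9), cursors c1@2 c2@6 c3@8, authorship 1...2.3..
After op 4 (delete): buffer="yxiyyh" (len 6), cursors c1@1 c2@4 c3@5, authorship 1..23.

Answer: 1 4 5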